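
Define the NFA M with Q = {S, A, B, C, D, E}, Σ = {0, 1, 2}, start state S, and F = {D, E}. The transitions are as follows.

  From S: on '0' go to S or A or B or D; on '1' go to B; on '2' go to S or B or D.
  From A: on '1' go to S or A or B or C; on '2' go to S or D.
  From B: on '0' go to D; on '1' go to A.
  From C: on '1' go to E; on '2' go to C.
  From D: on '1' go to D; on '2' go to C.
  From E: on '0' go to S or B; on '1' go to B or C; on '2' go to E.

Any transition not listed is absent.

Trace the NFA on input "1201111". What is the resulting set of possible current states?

∅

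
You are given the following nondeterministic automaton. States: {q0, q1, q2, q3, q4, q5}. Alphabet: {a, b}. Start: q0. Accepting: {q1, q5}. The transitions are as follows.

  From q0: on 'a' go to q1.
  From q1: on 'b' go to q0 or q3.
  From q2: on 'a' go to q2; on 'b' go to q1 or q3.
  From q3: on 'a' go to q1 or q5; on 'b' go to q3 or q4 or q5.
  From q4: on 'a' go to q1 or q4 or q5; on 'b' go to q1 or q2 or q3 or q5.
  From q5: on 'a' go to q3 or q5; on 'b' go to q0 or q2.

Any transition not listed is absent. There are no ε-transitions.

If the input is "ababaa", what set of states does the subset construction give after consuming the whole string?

{q2, q3, q5}

Start in {q0}.
Read 'a': q0→{q1}; now {q1}.
Read 'b': q1→{q0, q3}; now {q0, q3}.
Read 'a': q0→{q1}, q3→{q1, q5}; now {q1, q5}.
Read 'b': q1→{q0, q3}, q5→{q0, q2}; now {q0, q2, q3}.
Read 'a': q0→{q1}, q2→{q2}, q3→{q1, q5}; now {q1, q2, q5}.
Read 'a': q1→∅, q2→{q2}, q5→{q3, q5}; now {q2, q3, q5}.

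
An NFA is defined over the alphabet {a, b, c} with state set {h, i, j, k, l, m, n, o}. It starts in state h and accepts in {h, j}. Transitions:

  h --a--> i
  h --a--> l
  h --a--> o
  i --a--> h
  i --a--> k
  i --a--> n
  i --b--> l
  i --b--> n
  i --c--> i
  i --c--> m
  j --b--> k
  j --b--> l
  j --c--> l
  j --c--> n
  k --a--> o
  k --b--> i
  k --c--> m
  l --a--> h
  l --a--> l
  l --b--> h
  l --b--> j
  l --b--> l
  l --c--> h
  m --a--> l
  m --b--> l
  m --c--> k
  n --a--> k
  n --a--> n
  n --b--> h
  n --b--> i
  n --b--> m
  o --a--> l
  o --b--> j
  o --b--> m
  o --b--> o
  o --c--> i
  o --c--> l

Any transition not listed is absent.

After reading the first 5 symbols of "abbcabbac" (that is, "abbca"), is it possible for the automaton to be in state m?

Start in {h}.
Read 'a': h→{i, l, o}; now {i, l, o}.
Read 'b': i→{l, n}, l→{h, j, l}, o→{j, m, o}; now {h, j, l, m, n, o}.
Read 'b': h→∅, j→{k, l}, l→{h, j, l}, m→{l}, n→{h, i, m}, o→{j, m, o}; now {h, i, j, k, l, m, o}.
Read 'c': h→∅, i→{i, m}, j→{l, n}, k→{m}, l→{h}, m→{k}, o→{i, l}; now {h, i, k, l, m, n}.
Read 'a': h→{i, l, o}, i→{h, k, n}, k→{o}, l→{h, l}, m→{l}, n→{k, n}; now {h, i, k, l, n, o}.
State m is not in {h, i, k, l, n, o}.

No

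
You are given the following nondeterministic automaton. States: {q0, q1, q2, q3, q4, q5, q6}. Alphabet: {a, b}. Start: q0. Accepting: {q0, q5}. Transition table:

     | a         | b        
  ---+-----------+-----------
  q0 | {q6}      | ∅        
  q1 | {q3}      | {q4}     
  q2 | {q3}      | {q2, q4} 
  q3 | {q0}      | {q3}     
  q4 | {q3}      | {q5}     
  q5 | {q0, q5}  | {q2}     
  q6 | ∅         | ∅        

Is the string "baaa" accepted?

Start in {q0}.
Read 'b': q0→∅; now ∅.
The set is empty and remains empty for the remaining 3 symbols.
The final set ∅ contains no accepting state.

No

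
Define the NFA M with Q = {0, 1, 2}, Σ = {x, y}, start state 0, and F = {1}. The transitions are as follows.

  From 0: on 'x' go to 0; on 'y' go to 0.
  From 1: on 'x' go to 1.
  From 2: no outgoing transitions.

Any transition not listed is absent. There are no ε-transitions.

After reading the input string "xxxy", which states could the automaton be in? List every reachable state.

Start in {0}.
Read 'x': 0→{0}; now {0}.
Read 'x': 0→{0}; now {0}.
Read 'x': 0→{0}; now {0}.
Read 'y': 0→{0}; now {0}.

{0}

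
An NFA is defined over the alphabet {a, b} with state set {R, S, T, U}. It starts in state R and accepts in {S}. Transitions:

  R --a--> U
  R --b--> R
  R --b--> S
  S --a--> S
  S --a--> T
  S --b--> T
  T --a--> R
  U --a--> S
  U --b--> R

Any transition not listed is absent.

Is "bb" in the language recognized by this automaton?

Yes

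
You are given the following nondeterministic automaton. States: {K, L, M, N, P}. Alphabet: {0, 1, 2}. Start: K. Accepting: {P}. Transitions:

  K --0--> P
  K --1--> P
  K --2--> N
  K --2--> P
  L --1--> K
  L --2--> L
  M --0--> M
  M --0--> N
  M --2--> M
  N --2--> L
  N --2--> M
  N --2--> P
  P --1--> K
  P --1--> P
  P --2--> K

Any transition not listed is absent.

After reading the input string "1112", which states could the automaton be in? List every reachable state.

Start in {K}.
Read '1': {K} → {P}.
Read '1': {P} → {K, P}.
Read '1': {K, P} → {K, P}.
Read '2': {K, P} → {K, N, P}.

{K, N, P}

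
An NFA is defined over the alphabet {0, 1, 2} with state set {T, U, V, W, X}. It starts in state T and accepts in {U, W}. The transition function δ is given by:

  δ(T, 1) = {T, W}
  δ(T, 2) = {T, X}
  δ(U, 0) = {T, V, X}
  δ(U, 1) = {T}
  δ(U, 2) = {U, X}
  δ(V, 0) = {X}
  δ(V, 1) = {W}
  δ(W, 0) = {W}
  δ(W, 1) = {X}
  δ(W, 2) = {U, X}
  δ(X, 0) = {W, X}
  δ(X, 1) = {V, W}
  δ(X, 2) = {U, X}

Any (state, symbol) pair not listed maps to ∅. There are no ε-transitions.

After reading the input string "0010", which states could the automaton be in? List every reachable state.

∅

Start in {T}.
Read '0': {T} → ∅.
The set is empty and remains empty for the remaining 3 symbols.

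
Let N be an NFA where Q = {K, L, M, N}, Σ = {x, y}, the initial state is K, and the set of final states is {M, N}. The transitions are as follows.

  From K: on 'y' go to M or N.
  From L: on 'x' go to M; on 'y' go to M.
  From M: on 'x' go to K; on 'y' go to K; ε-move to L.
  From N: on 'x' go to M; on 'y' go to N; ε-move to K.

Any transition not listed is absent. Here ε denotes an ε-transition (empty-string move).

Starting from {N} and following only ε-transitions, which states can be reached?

{K, N}

Begin with {N}.
ε-move N → K; add K.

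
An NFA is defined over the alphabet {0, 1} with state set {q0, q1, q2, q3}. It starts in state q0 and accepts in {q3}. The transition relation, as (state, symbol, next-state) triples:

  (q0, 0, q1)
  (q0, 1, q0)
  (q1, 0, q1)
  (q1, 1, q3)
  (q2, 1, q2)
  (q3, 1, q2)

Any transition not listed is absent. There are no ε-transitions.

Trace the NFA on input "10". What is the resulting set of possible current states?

{q1}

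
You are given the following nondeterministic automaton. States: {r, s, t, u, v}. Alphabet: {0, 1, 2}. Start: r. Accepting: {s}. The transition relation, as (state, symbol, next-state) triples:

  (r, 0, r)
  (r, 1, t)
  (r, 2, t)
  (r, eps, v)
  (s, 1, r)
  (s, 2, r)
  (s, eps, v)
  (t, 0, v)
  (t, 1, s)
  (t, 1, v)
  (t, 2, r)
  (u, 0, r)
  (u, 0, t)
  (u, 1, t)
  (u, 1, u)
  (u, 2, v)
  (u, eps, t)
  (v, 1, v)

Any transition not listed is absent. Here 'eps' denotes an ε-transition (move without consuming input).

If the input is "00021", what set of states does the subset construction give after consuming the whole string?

{s, v}

Start: ε-closure({r}) = {r, v}.
Read '0': r→{r}, v→∅; union {r}; ε-closure = {r, v}.
Read '0': r→{r}, v→∅; union {r}; ε-closure = {r, v}.
Read '0': r→{r}, v→∅; union {r}; ε-closure = {r, v}.
Read '2': r→{t}, v→∅; now {t}.
Read '1': t→{s, v}; now {s, v}.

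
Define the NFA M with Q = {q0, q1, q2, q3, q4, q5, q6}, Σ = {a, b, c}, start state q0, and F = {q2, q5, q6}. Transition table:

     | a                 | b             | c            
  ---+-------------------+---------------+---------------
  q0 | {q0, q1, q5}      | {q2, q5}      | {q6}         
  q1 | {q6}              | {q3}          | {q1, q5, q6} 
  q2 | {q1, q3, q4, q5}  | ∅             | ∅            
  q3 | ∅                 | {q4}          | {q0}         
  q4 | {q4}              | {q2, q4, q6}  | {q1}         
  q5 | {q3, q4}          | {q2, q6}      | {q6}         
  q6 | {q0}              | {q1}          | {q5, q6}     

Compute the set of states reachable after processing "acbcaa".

Start in {q0}.
Read 'a': {q0} → {q0, q1, q5}.
Read 'c': {q0, q1, q5} → {q1, q5, q6}.
Read 'b': {q1, q5, q6} → {q1, q2, q3, q6}.
Read 'c': {q1, q2, q3, q6} → {q0, q1, q5, q6}.
Read 'a': {q0, q1, q5, q6} → {q0, q1, q3, q4, q5, q6}.
Read 'a': {q0, q1, q3, q4, q5, q6} → {q0, q1, q3, q4, q5, q6}.

{q0, q1, q3, q4, q5, q6}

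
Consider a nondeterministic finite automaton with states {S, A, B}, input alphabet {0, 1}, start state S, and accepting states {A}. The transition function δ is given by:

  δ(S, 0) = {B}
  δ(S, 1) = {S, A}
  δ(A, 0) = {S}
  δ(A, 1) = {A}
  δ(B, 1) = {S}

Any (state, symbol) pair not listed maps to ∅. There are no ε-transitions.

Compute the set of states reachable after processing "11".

Start in {S}.
Read '1': {S} → {S, A}.
Read '1': {S, A} → {S, A}.

{S, A}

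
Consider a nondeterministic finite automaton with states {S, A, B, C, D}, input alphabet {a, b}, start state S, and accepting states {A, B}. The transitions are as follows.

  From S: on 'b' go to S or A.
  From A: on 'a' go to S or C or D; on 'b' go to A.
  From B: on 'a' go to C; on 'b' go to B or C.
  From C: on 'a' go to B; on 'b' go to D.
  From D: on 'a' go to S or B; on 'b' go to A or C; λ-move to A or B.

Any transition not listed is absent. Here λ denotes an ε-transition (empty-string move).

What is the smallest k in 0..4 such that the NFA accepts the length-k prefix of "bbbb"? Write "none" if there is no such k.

1

Start in {S}.
Read 'b': {S} → {S, A}.
None of the earlier sets intersect F, but {S, A} does.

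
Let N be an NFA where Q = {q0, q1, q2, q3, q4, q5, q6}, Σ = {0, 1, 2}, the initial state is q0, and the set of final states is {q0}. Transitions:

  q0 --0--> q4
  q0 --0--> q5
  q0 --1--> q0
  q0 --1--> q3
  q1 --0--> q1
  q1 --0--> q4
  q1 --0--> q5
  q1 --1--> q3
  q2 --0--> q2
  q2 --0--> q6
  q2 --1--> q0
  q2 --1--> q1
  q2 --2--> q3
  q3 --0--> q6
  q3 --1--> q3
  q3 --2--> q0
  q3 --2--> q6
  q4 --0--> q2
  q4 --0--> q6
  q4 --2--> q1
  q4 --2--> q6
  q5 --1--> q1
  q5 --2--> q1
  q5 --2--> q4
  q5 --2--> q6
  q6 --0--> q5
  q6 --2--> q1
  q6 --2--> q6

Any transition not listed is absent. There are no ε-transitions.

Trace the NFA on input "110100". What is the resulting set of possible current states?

Start in {q0}.
Read '1': q0→{q0, q3}; now {q0, q3}.
Read '1': q0→{q0, q3}, q3→{q3}; now {q0, q3}.
Read '0': q0→{q4, q5}, q3→{q6}; now {q4, q5, q6}.
Read '1': q4→∅, q5→{q1}, q6→∅; now {q1}.
Read '0': q1→{q1, q4, q5}; now {q1, q4, q5}.
Read '0': q1→{q1, q4, q5}, q4→{q2, q6}, q5→∅; now {q1, q2, q4, q5, q6}.

{q1, q2, q4, q5, q6}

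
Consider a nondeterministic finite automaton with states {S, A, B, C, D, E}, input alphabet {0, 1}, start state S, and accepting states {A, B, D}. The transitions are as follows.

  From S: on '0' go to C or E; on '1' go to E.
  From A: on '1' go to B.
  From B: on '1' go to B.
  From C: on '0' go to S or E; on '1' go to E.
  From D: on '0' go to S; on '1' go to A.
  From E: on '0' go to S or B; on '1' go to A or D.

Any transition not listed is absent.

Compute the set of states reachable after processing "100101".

Start in {S}.
Read '1': S→{E}; now {E}.
Read '0': E→{S, B}; now {S, B}.
Read '0': S→{C, E}, B→∅; now {C, E}.
Read '1': C→{E}, E→{A, D}; now {A, D, E}.
Read '0': A→∅, D→{S}, E→{S, B}; now {S, B}.
Read '1': S→{E}, B→{B}; now {B, E}.

{B, E}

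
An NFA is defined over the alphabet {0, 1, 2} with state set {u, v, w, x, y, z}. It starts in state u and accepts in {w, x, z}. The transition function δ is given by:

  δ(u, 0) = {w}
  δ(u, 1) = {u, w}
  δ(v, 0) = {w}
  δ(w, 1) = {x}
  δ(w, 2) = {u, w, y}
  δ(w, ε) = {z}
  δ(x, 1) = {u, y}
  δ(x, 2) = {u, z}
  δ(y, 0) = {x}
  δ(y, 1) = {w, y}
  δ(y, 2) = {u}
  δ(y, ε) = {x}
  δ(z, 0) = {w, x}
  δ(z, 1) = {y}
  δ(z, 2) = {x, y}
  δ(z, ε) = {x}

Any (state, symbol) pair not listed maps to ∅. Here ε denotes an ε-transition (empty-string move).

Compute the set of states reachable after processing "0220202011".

{u, w, x, y, z}

Start in {u}.
Read '0': u→{w}; union {w}; ε-closure = {w, x, z}.
Read '2': w→{u, w, y}, x→{u, z}, z→{x, y}; now {u, w, x, y, z}.
Read '2': u→∅, w→{u, w, y}, x→{u, z}, y→{u}, z→{x, y}; now {u, w, x, y, z}.
Read '0': u→{w}, w→∅, x→∅, y→{x}, z→{w, x}; union {w, x}; ε-closure = {w, x, z}.
Read '2': w→{u, w, y}, x→{u, z}, z→{x, y}; now {u, w, x, y, z}.
Read '0': u→{w}, w→∅, x→∅, y→{x}, z→{w, x}; union {w, x}; ε-closure = {w, x, z}.
Read '2': w→{u, w, y}, x→{u, z}, z→{x, y}; now {u, w, x, y, z}.
Read '0': u→{w}, w→∅, x→∅, y→{x}, z→{w, x}; union {w, x}; ε-closure = {w, x, z}.
Read '1': w→{x}, x→{u, y}, z→{y}; now {u, x, y}.
Read '1': u→{u, w}, x→{u, y}, y→{w, y}; union {u, w, y}; ε-closure = {u, w, x, y, z}.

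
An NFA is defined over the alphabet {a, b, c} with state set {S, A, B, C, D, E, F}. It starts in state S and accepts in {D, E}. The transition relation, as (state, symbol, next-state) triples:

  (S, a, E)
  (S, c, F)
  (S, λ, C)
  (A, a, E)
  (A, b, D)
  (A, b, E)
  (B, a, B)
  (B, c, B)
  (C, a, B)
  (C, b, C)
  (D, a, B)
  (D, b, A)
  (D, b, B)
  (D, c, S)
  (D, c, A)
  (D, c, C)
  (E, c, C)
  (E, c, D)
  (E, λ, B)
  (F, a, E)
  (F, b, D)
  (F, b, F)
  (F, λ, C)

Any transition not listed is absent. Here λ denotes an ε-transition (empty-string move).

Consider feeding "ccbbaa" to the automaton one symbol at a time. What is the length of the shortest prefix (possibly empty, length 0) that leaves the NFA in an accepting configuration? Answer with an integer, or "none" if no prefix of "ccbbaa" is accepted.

none

Start: ε-closure({S}) = {S, C}.
Read 'c': S→{F}, C→∅; union {F}; ε-closure = {C, F}.
Read 'c': C→∅, F→∅; now ∅.
The set is empty and remains empty for the remaining 4 symbols.
No reachable set along the way intersects F.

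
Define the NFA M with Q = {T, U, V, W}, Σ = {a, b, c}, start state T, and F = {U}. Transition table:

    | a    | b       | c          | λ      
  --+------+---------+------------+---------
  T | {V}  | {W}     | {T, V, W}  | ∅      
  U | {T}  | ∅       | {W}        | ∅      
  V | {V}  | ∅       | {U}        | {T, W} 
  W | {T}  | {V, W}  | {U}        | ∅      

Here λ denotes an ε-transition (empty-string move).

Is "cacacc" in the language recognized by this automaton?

Start in {T}.
Read 'c': {T} → {T, V, W}.
Read 'a': {T, V, W} → {T, V, W}.
Read 'c': {T, V, W} → {T, U, V, W}.
Read 'a': {T, U, V, W} → {T, V, W}.
Read 'c': {T, V, W} → {T, U, V, W}.
Read 'c': {T, U, V, W} → {T, U, V, W}.
The final set {T, U, V, W} contains the accepting state U.

Yes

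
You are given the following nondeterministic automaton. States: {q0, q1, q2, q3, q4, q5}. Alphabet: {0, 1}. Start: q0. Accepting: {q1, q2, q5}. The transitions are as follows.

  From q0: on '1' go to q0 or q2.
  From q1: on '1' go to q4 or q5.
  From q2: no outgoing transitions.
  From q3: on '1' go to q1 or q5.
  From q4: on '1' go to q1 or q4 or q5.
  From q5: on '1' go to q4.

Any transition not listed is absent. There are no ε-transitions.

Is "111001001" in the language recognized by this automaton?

No

Start in {q0}.
Read '1': q0→{q0, q2}; now {q0, q2}.
Read '1': q0→{q0, q2}, q2→∅; now {q0, q2}.
Read '1': q0→{q0, q2}, q2→∅; now {q0, q2}.
Read '0': q0→∅, q2→∅; now ∅.
The set is empty and remains empty for the remaining 5 symbols.
The final set ∅ contains no accepting state.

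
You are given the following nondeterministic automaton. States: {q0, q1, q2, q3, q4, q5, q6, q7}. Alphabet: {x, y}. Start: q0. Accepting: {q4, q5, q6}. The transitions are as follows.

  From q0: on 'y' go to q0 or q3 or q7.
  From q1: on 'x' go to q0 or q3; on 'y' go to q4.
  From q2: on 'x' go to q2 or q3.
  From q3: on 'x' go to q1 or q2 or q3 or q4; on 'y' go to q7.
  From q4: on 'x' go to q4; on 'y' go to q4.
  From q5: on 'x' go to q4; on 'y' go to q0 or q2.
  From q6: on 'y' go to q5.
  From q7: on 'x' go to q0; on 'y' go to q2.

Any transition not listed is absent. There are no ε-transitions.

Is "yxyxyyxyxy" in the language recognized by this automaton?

Start in {q0}.
Read 'y': q0→{q0, q3, q7}; now {q0, q3, q7}.
Read 'x': q0→∅, q3→{q1, q2, q3, q4}, q7→{q0}; now {q0, q1, q2, q3, q4}.
Read 'y': q0→{q0, q3, q7}, q1→{q4}, q2→∅, q3→{q7}, q4→{q4}; now {q0, q3, q4, q7}.
Read 'x': q0→∅, q3→{q1, q2, q3, q4}, q4→{q4}, q7→{q0}; now {q0, q1, q2, q3, q4}.
Read 'y': q0→{q0, q3, q7}, q1→{q4}, q2→∅, q3→{q7}, q4→{q4}; now {q0, q3, q4, q7}.
Read 'y': q0→{q0, q3, q7}, q3→{q7}, q4→{q4}, q7→{q2}; now {q0, q2, q3, q4, q7}.
Read 'x': q0→∅, q2→{q2, q3}, q3→{q1, q2, q3, q4}, q4→{q4}, q7→{q0}; now {q0, q1, q2, q3, q4}.
Read 'y': q0→{q0, q3, q7}, q1→{q4}, q2→∅, q3→{q7}, q4→{q4}; now {q0, q3, q4, q7}.
Read 'x': q0→∅, q3→{q1, q2, q3, q4}, q4→{q4}, q7→{q0}; now {q0, q1, q2, q3, q4}.
Read 'y': q0→{q0, q3, q7}, q1→{q4}, q2→∅, q3→{q7}, q4→{q4}; now {q0, q3, q4, q7}.
The final set {q0, q3, q4, q7} contains the accepting state q4.

Yes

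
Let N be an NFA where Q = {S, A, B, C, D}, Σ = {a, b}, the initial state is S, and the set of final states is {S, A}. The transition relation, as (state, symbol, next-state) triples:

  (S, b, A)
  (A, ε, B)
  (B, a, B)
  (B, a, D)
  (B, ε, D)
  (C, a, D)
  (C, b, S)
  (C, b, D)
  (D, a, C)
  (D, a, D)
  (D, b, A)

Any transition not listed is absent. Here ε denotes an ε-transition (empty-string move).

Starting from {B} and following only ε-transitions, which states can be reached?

{B, D}

Begin with {B}.
ε-move B → D; add D.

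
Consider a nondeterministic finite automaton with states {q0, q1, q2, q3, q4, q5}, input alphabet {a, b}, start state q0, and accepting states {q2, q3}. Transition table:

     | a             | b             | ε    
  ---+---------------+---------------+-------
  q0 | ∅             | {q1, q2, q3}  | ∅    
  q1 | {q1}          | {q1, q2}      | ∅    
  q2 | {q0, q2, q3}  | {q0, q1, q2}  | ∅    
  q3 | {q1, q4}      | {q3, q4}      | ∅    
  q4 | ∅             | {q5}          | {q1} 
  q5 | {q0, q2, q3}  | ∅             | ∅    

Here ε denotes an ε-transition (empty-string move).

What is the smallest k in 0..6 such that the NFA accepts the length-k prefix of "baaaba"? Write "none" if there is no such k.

1

Start in {q0}.
Read 'b': q0→{q1, q2, q3}; now {q1, q2, q3}.
None of the earlier sets intersect F, but {q1, q2, q3} does.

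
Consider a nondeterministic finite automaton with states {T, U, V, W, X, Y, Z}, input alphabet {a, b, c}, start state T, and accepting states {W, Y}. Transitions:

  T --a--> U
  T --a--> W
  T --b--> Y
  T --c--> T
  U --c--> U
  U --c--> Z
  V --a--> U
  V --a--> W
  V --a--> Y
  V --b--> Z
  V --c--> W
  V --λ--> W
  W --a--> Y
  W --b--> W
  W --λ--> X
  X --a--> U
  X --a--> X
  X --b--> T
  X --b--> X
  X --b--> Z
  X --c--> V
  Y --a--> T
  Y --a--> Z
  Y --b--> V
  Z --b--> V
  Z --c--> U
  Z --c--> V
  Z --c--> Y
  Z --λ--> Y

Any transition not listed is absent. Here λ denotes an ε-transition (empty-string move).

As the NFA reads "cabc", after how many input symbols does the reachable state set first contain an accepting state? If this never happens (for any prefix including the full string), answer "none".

2

Start in {T}.
Read 'c': T→{T}; now {T}.
Read 'a': T→{U, W}; union {U, W}; ε-closure = {U, W, X}.
None of the earlier sets intersect F, but {U, W, X} does.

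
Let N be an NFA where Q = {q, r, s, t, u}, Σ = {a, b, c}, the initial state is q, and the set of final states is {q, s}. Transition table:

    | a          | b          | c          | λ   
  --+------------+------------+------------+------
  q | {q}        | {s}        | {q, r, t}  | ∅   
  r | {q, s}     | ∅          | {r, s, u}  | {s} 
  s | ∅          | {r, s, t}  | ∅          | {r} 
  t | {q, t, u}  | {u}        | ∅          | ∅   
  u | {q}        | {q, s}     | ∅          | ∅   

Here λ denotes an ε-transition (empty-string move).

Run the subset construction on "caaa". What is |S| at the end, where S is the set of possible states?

Start in {q}.
Read 'c': {q} → {q, r, s, t}.
Read 'a': {q, r, s, t} → {q, r, s, t, u}.
Read 'a': {q, r, s, t, u} → {q, r, s, t, u}.
Read 'a': {q, r, s, t, u} → {q, r, s, t, u}.
That set has 5 states.

5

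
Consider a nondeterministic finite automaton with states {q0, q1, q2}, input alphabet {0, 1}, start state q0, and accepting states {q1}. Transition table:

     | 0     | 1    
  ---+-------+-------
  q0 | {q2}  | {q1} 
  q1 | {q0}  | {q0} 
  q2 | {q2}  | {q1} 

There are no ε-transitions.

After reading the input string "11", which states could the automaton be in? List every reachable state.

Start in {q0}.
Read '1': q0→{q1}; now {q1}.
Read '1': q1→{q0}; now {q0}.

{q0}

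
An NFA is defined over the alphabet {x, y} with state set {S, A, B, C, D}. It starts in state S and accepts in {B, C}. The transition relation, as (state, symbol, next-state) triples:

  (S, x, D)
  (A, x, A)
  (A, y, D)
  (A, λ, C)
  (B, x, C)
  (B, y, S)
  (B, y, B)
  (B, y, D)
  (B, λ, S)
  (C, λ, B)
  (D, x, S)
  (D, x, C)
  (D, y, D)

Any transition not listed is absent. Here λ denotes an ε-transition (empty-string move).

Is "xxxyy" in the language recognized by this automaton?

Start in {S}.
Read 'x': {S} → {D}.
Read 'x': {D} → {S, B, C}.
Read 'x': {S, B, C} → {S, B, C, D}.
Read 'y': {S, B, C, D} → {S, B, D}.
Read 'y': {S, B, D} → {S, B, D}.
The final set {S, B, D} contains the accepting state B.

Yes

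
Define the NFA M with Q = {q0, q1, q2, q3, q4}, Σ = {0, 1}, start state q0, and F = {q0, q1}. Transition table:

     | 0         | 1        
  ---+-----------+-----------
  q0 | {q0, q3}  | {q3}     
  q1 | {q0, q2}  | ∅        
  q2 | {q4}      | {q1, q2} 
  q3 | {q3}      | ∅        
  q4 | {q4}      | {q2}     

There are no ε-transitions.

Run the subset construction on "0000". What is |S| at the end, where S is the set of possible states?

2

Start in {q0}.
Read '0': q0→{q0, q3}; now {q0, q3}.
Read '0': q0→{q0, q3}, q3→{q3}; now {q0, q3}.
Read '0': q0→{q0, q3}, q3→{q3}; now {q0, q3}.
Read '0': q0→{q0, q3}, q3→{q3}; now {q0, q3}.
That set has 2 states.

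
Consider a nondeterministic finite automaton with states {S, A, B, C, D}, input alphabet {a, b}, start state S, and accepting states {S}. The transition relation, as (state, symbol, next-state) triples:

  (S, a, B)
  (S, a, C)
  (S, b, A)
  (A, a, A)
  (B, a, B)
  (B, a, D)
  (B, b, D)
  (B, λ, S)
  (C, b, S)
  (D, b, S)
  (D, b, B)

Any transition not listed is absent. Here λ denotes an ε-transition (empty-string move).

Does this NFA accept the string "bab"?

No

Start in {S}.
Read 'b': S→{A}; now {A}.
Read 'a': A→{A}; now {A}.
Read 'b': A→∅; now ∅.
The final set ∅ contains no accepting state.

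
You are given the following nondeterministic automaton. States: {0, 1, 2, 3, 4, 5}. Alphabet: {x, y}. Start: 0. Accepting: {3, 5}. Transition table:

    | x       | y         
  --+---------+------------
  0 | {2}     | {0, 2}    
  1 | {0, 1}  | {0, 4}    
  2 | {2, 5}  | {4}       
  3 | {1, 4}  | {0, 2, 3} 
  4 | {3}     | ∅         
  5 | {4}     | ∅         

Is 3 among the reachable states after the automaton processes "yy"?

Start in {0}.
Read 'y': {0} → {0, 2}.
Read 'y': {0, 2} → {0, 2, 4}.
State 3 is not in {0, 2, 4}.

No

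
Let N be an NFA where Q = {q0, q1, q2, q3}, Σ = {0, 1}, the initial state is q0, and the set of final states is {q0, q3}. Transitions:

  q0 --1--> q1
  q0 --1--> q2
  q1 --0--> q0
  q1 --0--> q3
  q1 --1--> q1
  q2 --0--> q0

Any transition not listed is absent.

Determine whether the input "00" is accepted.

No

Start in {q0}.
Read '0': q0→∅; now ∅.
The set is empty and remains empty for the remaining 1 symbol.
The final set ∅ contains no accepting state.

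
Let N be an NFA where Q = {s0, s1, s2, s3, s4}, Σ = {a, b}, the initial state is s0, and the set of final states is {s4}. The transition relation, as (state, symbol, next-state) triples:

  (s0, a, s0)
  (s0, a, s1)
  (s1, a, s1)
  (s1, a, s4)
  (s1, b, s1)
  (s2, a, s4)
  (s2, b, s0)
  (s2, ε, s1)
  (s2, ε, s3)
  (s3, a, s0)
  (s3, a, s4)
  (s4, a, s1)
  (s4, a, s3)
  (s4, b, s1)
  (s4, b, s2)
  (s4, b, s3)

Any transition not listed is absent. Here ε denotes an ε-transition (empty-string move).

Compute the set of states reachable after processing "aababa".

{s0, s1, s4}

Start in {s0}.
Read 'a': s0→{s0, s1}; now {s0, s1}.
Read 'a': s0→{s0, s1}, s1→{s1, s4}; now {s0, s1, s4}.
Read 'b': s0→∅, s1→{s1}, s4→{s1, s2, s3}; now {s1, s2, s3}.
Read 'a': s1→{s1, s4}, s2→{s4}, s3→{s0, s4}; now {s0, s1, s4}.
Read 'b': s0→∅, s1→{s1}, s4→{s1, s2, s3}; now {s1, s2, s3}.
Read 'a': s1→{s1, s4}, s2→{s4}, s3→{s0, s4}; now {s0, s1, s4}.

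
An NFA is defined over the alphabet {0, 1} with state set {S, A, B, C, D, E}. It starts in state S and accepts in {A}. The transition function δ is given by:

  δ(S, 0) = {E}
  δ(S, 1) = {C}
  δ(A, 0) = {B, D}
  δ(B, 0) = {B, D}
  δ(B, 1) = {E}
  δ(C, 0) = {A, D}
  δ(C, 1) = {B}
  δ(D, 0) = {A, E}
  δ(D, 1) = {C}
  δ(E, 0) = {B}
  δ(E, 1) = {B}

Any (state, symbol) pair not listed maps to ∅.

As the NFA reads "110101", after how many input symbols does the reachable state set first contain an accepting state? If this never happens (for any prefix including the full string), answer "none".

5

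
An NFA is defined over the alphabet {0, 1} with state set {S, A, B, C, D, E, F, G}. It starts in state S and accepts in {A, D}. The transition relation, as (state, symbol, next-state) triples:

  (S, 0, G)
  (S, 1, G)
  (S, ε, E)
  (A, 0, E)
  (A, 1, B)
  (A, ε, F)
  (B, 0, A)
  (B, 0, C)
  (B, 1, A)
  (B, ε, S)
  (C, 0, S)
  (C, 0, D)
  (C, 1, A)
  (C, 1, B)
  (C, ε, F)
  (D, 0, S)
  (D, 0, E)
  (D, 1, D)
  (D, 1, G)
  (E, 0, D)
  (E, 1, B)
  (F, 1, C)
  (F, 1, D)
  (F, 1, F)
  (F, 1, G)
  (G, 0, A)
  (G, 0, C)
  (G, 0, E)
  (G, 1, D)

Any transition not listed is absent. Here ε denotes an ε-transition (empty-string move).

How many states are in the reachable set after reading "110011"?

Start: ε-closure({S}) = {S, E}.
Read '1': S→{G}, E→{B}; union {B, G}; ε-closure = {S, B, E, G}.
Read '1': S→{G}, B→{A}, E→{B}, G→{D}; union {A, B, D, G}; ε-closure = {S, A, B, D, E, F, G}.
Read '0': S→{G}, A→{E}, B→{A, C}, D→{S, E}, E→{D}, F→∅, G→{A, C, E}; union {S, A, C, D, E, G}; ε-closure = {S, A, C, D, E, F, G}.
Read '0': S→{G}, A→{E}, C→{S, D}, D→{S, E}, E→{D}, F→∅, G→{A, C, E}; union {S, A, C, D, E, G}; ε-closure = {S, A, C, D, E, F, G}.
Read '1': S→{G}, A→{B}, C→{A, B}, D→{D, G}, E→{B}, F→{C, D, F, G}, G→{D}; union {A, B, C, D, F, G}; ε-closure = {S, A, B, C, D, E, F, G}.
Read '1': S→{G}, A→{B}, B→{A}, C→{A, B}, D→{D, G}, E→{B}, F→{C, D, F, G}, G→{D}; union {A, B, C, D, F, G}; ε-closure = {S, A, B, C, D, E, F, G}.
That set has 8 states.

8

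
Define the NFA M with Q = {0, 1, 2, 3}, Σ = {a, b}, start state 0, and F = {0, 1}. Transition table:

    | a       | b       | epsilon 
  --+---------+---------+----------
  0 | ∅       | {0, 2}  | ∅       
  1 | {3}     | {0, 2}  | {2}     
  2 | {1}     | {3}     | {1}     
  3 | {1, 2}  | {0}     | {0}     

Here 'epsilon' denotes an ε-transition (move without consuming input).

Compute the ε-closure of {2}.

{1, 2}

Begin with {2}.
ε-move 2 → 1; add 1.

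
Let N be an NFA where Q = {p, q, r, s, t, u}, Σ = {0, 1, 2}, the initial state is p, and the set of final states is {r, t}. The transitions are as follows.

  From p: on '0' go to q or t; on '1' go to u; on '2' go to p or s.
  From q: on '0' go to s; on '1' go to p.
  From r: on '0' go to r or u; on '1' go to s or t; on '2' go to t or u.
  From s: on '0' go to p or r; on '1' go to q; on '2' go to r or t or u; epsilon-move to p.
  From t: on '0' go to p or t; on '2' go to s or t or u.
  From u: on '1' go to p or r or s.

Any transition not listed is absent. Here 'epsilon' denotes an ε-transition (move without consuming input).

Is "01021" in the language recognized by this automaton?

Start in {p}.
Read '0': {p} → {q, t}.
Read '1': {q, t} → {p}.
Read '0': {p} → {q, t}.
Read '2': {q, t} → {p, s, t, u}.
Read '1': {p, s, t, u} → {p, q, r, s, u}.
The final set {p, q, r, s, u} contains the accepting state r.

Yes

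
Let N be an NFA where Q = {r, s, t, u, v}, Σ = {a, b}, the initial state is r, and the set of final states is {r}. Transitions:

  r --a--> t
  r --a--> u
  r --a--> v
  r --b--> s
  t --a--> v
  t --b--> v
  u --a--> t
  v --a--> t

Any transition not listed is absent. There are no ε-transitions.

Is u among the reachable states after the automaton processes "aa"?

No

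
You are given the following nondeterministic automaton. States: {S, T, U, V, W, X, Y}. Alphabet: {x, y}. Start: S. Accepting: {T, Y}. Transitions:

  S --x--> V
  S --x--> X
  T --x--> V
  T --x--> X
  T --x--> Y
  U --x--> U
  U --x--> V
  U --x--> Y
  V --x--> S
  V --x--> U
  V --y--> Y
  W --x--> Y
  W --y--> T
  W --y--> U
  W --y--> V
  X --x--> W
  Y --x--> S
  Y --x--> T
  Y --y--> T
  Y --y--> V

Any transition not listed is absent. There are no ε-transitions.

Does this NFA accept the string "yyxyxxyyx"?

Start in {S}.
Read 'y': {S} → ∅.
The set is empty and remains empty for the remaining 8 symbols.
The final set ∅ contains no accepting state.

No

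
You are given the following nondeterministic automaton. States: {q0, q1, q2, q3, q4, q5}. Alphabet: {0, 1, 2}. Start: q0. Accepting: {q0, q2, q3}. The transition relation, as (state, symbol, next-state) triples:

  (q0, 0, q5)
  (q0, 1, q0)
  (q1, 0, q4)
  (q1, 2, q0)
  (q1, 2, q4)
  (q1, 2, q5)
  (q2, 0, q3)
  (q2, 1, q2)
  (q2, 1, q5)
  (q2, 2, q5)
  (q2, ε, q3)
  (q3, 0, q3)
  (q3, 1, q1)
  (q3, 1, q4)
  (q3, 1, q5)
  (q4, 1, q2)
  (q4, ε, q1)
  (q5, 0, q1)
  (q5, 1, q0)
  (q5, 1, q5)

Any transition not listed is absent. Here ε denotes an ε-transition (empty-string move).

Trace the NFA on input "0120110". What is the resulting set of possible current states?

∅

Start in {q0}.
Read '0': {q0} → {q5}.
Read '1': {q5} → {q0, q5}.
Read '2': {q0, q5} → ∅.
The set is empty and remains empty for the remaining 4 symbols.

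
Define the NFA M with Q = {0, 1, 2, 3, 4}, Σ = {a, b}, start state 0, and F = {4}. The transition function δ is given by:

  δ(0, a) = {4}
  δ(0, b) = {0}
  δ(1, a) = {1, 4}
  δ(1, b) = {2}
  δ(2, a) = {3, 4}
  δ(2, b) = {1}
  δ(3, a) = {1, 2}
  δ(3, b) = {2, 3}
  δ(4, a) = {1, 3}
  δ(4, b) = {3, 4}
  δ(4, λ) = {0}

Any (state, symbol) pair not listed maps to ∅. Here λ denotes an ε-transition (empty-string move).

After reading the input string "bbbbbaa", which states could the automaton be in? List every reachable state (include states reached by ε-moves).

{0, 1, 3, 4}

Start in {0}.
Read 'b': 0→{0}; now {0}.
Read 'b': 0→{0}; now {0}.
Read 'b': 0→{0}; now {0}.
Read 'b': 0→{0}; now {0}.
Read 'b': 0→{0}; now {0}.
Read 'a': 0→{4}; union {4}; ε-closure = {0, 4}.
Read 'a': 0→{4}, 4→{1, 3}; union {1, 3, 4}; ε-closure = {0, 1, 3, 4}.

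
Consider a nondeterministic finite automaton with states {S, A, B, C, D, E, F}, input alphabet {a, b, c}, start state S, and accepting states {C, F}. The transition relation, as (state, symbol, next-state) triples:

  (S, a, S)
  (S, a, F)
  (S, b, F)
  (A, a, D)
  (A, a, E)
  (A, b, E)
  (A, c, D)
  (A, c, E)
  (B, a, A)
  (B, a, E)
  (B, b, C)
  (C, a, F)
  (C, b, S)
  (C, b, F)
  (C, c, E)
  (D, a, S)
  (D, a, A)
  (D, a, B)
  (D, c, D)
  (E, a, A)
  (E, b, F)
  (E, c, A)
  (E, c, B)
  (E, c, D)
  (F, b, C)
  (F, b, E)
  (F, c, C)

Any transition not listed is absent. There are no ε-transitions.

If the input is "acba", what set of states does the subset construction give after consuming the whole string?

{S, F}

Start in {S}.
Read 'a': S→{S, F}; now {S, F}.
Read 'c': S→∅, F→{C}; now {C}.
Read 'b': C→{S, F}; now {S, F}.
Read 'a': S→{S, F}, F→∅; now {S, F}.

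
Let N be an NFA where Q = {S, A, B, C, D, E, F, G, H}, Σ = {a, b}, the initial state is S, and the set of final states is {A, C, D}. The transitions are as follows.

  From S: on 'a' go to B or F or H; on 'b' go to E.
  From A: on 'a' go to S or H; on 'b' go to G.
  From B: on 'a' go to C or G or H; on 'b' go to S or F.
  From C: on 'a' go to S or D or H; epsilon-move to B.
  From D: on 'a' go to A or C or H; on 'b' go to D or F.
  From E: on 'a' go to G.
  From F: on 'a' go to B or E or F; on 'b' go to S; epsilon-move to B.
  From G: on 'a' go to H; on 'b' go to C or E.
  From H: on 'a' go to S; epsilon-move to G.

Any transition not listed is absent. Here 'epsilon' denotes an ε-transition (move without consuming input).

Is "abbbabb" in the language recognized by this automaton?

No

Start in {S}.
Read 'a': S→{B, F, H}; union {B, F, H}; ε-closure = {B, F, G, H}.
Read 'b': B→{S, F}, F→{S}, G→{C, E}, H→∅; union {S, C, E, F}; ε-closure = {S, B, C, E, F}.
Read 'b': S→{E}, B→{S, F}, C→∅, E→∅, F→{S}; union {S, E, F}; ε-closure = {S, B, E, F}.
Read 'b': S→{E}, B→{S, F}, E→∅, F→{S}; union {S, E, F}; ε-closure = {S, B, E, F}.
Read 'a': S→{B, F, H}, B→{C, G, H}, E→{G}, F→{B, E, F}; now {B, C, E, F, G, H}.
Read 'b': B→{S, F}, C→∅, E→∅, F→{S}, G→{C, E}, H→∅; union {S, C, E, F}; ε-closure = {S, B, C, E, F}.
Read 'b': S→{E}, B→{S, F}, C→∅, E→∅, F→{S}; union {S, E, F}; ε-closure = {S, B, E, F}.
The final set {S, B, E, F} contains no accepting state.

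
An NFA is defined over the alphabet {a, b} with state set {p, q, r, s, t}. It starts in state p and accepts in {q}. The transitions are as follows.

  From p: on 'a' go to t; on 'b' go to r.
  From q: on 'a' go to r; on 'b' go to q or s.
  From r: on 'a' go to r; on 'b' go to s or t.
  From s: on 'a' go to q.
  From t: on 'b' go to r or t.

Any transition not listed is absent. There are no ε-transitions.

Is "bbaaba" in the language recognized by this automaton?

Yes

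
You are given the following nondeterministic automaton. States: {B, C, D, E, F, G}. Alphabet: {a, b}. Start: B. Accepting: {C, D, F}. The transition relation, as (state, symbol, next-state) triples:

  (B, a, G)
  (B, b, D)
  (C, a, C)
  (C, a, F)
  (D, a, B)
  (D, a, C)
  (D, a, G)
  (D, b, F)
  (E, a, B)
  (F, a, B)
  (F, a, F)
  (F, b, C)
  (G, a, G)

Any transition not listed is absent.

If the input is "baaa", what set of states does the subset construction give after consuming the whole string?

{B, C, F, G}

Start in {B}.
Read 'b': {B} → {D}.
Read 'a': {D} → {B, C, G}.
Read 'a': {B, C, G} → {C, F, G}.
Read 'a': {C, F, G} → {B, C, F, G}.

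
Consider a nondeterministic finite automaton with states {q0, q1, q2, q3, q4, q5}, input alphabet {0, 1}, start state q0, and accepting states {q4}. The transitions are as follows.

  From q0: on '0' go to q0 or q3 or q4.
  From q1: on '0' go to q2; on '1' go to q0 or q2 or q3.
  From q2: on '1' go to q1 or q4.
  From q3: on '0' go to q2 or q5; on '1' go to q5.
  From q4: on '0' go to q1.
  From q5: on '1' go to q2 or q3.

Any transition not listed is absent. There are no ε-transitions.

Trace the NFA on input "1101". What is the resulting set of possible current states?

Start in {q0}.
Read '1': {q0} → ∅.
The set is empty and remains empty for the remaining 3 symbols.

∅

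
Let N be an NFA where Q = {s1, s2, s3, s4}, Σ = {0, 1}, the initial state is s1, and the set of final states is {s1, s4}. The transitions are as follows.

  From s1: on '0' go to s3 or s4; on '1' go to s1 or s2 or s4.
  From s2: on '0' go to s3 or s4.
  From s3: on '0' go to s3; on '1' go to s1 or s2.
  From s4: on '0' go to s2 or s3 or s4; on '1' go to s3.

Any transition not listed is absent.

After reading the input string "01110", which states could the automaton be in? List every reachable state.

{s2, s3, s4}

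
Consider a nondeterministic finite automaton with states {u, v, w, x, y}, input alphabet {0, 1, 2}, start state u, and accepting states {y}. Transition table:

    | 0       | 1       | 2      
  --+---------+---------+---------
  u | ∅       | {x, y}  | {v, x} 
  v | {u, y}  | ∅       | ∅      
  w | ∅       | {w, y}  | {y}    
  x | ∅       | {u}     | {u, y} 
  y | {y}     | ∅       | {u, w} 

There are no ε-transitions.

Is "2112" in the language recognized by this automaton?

Yes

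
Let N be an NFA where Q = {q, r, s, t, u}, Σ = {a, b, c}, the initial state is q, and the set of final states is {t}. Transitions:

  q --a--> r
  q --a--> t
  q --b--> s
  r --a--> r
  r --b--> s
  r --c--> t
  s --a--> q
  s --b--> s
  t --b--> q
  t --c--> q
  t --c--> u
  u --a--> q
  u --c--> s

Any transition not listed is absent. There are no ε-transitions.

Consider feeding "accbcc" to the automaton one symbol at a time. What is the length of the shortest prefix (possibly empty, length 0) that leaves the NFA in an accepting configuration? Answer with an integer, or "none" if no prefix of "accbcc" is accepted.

Start in {q}.
Read 'a': q→{r, t}; now {r, t}.
None of the earlier sets intersect F, but {r, t} does.

1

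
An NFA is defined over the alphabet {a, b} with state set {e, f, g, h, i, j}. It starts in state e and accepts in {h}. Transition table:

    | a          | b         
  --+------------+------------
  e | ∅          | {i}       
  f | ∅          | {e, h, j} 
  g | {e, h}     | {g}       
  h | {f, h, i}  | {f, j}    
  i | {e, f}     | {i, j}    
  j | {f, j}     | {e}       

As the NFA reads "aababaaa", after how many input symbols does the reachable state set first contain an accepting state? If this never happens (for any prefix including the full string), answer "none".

none

Start in {e}.
Read 'a': {e} → ∅.
The set is empty and remains empty for the remaining 7 symbols.
No reachable set along the way intersects F.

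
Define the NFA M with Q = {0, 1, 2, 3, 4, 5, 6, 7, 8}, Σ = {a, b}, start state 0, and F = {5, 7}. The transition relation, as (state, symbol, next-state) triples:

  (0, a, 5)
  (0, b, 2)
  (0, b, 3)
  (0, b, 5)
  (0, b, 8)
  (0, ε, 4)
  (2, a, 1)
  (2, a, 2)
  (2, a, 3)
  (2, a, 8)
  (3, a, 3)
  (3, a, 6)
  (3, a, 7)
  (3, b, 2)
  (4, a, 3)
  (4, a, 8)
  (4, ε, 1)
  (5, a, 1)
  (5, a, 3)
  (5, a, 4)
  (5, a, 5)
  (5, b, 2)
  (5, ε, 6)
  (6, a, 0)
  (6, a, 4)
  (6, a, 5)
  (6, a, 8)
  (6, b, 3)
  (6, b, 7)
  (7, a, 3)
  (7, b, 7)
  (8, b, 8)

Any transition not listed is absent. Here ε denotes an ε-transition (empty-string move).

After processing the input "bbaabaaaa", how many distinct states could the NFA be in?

Start: ε-closure({0}) = {0, 1, 4}.
Read 'b': {0, 1, 4} → {2, 3, 5, 6, 8}.
Read 'b': {2, 3, 5, 6, 8} → {2, 3, 7, 8}.
Read 'a': {2, 3, 7, 8} → {1, 2, 3, 6, 7, 8}.
Read 'a': {1, 2, 3, 6, 7, 8} → {0, 1, 2, 3, 4, 5, 6, 7, 8}.
Read 'b': {0, 1, 2, 3, 4, 5, 6, 7, 8} → {2, 3, 5, 6, 7, 8}.
Read 'a': {2, 3, 5, 6, 7, 8} → {0, 1, 2, 3, 4, 5, 6, 7, 8}.
Read 'a': {0, 1, 2, 3, 4, 5, 6, 7, 8} → {0, 1, 2, 3, 4, 5, 6, 7, 8}.
Read 'a': {0, 1, 2, 3, 4, 5, 6, 7, 8} → {0, 1, 2, 3, 4, 5, 6, 7, 8}.
Read 'a': {0, 1, 2, 3, 4, 5, 6, 7, 8} → {0, 1, 2, 3, 4, 5, 6, 7, 8}.
That set has 9 states.

9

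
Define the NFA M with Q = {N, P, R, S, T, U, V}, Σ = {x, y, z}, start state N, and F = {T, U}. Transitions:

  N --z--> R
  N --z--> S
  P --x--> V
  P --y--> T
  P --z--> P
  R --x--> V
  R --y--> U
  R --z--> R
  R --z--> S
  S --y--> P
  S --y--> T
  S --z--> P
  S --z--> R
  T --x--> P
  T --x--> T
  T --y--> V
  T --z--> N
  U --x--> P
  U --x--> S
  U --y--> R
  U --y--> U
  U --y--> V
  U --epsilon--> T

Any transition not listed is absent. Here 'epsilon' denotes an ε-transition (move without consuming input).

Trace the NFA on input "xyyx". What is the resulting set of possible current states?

∅

Start in {N}.
Read 'x': N→∅; now ∅.
The set is empty and remains empty for the remaining 3 symbols.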